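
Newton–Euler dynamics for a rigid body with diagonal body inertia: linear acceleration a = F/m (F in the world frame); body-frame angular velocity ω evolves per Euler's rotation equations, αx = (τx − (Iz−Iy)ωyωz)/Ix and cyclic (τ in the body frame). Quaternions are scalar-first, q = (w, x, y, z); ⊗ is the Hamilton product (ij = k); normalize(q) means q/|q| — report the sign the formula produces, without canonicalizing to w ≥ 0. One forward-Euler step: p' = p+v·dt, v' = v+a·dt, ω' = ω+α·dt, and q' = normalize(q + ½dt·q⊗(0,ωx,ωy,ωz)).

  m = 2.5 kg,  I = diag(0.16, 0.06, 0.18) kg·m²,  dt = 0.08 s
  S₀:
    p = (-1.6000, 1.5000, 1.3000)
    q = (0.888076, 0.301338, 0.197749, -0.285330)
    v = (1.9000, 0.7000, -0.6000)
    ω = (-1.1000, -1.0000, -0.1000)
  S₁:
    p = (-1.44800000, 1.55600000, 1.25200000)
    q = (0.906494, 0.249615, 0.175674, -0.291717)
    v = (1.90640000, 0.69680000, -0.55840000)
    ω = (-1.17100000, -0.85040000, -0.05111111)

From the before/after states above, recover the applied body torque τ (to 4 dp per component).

Δω = ω₁−ω₀ = (-0.07100000, 0.14960000, 0.04888889)
ω₀×(Iω₀) = (0.0120, -0.0022, -0.1100)
applied torque τ = (-0.1300, 0.1100, 0.0000)

τ = (-0.1300, 0.1100, 0.0000)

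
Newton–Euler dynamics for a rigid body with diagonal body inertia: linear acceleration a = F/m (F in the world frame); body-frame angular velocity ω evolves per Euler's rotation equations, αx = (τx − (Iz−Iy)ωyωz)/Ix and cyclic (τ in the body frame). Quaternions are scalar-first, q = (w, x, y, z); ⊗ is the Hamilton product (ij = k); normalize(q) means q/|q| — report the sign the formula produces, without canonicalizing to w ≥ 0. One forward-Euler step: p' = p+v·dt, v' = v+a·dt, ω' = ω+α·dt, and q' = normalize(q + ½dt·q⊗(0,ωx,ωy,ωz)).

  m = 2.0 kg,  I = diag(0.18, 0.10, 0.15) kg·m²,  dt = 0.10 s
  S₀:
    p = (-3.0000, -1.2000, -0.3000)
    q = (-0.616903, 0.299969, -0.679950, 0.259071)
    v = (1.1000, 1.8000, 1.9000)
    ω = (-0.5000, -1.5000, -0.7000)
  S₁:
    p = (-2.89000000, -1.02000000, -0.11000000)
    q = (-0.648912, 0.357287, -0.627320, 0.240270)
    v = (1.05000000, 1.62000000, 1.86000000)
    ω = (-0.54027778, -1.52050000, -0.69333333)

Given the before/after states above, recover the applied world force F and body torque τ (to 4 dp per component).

ω₁ − ω₀ = (-0.04027778, -0.02050000, 0.00666667)
gyro term ω₀×Iω₀ = (0.0525, 0.0105, -0.0600)
applied torque τ = (-0.0200, -0.0100, -0.0500)
Δv = v₁−v₀ = (-0.05000000, -0.18000000, -0.04000000)
m·(v₁−v₀)/dt = (-1.0000, -3.6000, -0.8000)

F = (-1.0000, -3.6000, -0.8000)
τ = (-0.0200, -0.0100, -0.0500)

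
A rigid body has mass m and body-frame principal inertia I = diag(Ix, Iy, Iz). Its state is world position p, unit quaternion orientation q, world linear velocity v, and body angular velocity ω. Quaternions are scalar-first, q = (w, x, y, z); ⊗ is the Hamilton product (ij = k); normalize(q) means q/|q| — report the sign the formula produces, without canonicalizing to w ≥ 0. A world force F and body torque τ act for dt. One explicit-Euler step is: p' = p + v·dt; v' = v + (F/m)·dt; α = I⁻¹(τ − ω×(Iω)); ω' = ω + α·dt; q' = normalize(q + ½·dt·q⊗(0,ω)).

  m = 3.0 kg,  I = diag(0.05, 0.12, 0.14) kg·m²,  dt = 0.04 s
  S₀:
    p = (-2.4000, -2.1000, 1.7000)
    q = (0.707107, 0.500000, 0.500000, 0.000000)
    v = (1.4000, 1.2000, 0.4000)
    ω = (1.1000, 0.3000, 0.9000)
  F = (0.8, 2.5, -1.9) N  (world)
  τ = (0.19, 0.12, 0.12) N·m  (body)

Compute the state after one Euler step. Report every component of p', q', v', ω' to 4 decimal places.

p' = (-2.3440, -2.0520, 1.7160)
q' = (0.6928, 0.5243, 0.4950, 0.0047)
v' = (1.4107, 1.2333, 0.3747)
ω' = (1.2477, 0.3697, 0.9277)

p' = p + v·dt = (-2.3440, -2.0520, 1.7160)
v' = v + a·dt = (1.4107, 1.2333, 0.3747)
ω×(Iω) gyroscopic = (0.0054, -0.0891, 0.0231)
α = I⁻¹(τ − ω×Iω) = (3.6920, 1.7425, 0.6921)
new body rate ω' = (1.2477, 0.3697, 0.9277)
q⊗(0,ω) = (-0.7000000, 1.2278177, -0.2378679, 0.2363963)
q + ½dt·q⊗(0,ω), renormalized = (0.6928, 0.5243, 0.4950, 0.0047)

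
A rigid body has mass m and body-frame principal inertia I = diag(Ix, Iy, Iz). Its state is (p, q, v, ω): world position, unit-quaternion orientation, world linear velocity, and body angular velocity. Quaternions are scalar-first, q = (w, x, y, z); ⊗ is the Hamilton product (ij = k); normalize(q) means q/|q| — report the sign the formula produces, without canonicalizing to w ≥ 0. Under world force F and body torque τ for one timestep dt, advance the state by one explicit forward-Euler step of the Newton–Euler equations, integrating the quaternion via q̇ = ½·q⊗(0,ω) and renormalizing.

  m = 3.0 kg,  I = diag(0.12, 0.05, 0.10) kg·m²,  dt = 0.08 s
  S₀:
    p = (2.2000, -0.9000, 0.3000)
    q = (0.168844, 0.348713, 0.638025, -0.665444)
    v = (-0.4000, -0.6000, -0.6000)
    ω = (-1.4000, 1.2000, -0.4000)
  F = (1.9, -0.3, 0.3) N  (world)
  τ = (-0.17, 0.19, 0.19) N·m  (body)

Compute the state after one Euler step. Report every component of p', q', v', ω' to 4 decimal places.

p' = (2.1680, -0.9480, 0.2520)
q' = (0.1467, 0.3600, 0.6870, -0.6139)
v' = (-0.3493, -0.6080, -0.5920)
ω' = (-1.4973, 1.4861, -0.3421)

α = I⁻¹(τ − ω×Iω) = (-1.2167, 3.5760, 0.7240)
ω + α·dt = (-1.4973, 1.4861, -0.3421)
Hamilton product q⊗(0,ω) = (-0.5436094, 0.3069412, 1.2737196, 1.2441530)
q' = normalize(q + ½dt·q⊗(0,ω)) = (0.1467, 0.3600, 0.6870, -0.6139)
p' = p + v·dt = (2.1680, -0.9480, 0.2520)
v + (F/m)dt = (-0.3493, -0.6080, -0.5920)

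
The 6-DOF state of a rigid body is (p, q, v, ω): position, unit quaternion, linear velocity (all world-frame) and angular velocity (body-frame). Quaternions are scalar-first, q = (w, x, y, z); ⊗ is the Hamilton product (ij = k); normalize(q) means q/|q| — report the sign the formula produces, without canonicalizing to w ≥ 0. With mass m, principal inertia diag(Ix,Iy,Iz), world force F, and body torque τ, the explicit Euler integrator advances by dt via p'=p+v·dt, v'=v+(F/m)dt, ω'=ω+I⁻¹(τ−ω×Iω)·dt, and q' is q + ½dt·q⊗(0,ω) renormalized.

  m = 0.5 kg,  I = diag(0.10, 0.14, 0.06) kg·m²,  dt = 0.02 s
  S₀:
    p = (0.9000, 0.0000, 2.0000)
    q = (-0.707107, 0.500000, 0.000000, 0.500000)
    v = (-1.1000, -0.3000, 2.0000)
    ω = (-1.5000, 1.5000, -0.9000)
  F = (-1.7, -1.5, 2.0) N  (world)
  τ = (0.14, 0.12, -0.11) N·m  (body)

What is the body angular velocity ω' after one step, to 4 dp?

α = I⁻¹(τ − ω×Iω) = (0.3200, 0.4714, -0.3333)
new body rate ω' = (-1.4936, 1.5094, -0.9067)

ω' = (-1.4936, 1.5094, -0.9067)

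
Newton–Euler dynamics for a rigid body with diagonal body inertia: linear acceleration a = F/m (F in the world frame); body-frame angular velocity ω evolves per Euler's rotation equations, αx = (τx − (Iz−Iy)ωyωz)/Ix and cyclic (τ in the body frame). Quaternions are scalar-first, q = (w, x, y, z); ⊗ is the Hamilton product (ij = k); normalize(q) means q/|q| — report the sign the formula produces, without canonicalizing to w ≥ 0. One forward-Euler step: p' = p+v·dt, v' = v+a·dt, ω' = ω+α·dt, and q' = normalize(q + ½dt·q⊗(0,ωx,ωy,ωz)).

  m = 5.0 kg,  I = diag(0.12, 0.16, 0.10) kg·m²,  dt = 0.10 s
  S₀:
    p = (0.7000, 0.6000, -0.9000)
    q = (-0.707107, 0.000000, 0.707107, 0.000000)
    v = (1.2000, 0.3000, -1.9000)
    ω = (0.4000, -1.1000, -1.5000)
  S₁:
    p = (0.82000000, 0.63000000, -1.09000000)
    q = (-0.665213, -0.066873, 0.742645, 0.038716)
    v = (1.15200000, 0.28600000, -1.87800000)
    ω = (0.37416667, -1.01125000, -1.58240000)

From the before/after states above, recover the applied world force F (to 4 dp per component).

v₁ − v₀ = (-0.04800000, -0.01400000, 0.02200000)
F = m·Δv/dt = (-2.4000, -0.7000, 1.1000)

F = (-2.4000, -0.7000, 1.1000)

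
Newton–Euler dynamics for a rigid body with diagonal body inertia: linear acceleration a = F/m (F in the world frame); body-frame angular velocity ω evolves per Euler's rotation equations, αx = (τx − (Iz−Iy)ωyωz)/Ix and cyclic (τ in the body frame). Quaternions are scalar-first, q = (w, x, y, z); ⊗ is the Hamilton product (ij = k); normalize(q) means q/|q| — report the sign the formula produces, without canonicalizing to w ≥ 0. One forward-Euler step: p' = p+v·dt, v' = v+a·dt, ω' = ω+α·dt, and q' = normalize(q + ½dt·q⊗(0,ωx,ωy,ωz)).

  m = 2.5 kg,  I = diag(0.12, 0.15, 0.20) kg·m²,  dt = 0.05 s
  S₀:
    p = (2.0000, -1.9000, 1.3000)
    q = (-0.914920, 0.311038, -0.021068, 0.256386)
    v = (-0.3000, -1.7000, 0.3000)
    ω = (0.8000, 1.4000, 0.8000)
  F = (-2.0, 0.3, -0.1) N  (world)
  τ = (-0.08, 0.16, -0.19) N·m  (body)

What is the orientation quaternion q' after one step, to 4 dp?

2q̇ = q⊗(0,ω) = (-0.4244440, -1.1077308, -1.3246096, -0.2796284)
updated quaternion q' = (-0.9246, 0.2831, -0.0541, 0.2491)

q' = (-0.9246, 0.2831, -0.0541, 0.2491)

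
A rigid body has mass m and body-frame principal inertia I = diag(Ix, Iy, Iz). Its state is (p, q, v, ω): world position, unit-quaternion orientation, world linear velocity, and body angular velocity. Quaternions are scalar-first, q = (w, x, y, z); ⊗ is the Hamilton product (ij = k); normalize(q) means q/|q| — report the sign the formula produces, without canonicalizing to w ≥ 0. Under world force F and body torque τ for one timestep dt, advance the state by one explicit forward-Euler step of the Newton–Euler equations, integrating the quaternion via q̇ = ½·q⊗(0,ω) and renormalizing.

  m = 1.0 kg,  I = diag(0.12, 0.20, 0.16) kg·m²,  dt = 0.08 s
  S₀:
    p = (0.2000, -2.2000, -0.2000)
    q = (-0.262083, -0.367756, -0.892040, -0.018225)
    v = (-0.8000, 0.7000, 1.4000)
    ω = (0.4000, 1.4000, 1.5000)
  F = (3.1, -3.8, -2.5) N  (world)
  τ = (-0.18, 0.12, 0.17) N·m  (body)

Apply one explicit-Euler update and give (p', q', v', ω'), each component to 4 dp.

p' = (0.1360, -2.1440, -0.0880)
q' = (-0.2044, -0.4230, -0.8819, -0.0401)
v' = (-0.5520, 0.3960, 1.2000)
ω' = (0.3360, 1.4576, 1.5626)

new position p' = (0.1360, -2.1440, -0.0880)
new velocity v' = (-0.5520, 0.3960, 1.2000)
(τ − ω×Iω)/I = (-0.8000, 0.7200, 0.7825)
ω + α·dt = (0.3360, 1.4576, 1.5626)
2q̇ = q⊗(0,ω) = (1.4232959, -1.4173782, 0.1774278, -0.5511669)
q + ½dt·q⊗(0,ω), renormalized = (-0.2044, -0.4230, -0.8819, -0.0401)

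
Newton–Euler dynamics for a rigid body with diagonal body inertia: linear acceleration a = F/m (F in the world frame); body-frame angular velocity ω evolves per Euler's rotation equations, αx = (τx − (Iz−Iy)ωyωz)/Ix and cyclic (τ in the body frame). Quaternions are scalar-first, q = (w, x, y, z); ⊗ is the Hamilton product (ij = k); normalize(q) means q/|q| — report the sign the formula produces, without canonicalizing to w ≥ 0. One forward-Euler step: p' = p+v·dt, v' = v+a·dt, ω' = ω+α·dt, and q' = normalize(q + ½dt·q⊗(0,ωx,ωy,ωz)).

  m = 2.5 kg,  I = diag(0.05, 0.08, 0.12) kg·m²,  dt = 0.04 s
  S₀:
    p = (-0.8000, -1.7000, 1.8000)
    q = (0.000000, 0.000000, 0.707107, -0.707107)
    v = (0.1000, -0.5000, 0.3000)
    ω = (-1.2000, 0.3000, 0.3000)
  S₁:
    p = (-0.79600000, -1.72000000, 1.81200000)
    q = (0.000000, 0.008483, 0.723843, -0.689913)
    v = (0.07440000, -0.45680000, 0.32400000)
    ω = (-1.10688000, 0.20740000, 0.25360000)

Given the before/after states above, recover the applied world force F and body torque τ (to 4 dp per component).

rate change Δω = (0.09312000, -0.09260000, -0.04640000)
precession coupling = (0.0036, 0.0252, -0.0108)
I·α + gyro = (0.1200, -0.1600, -0.1500)
v₁ − v₀ = (-0.02560000, 0.04320000, 0.02400000)
applied force F = (-1.6000, 2.7000, 1.5000)

F = (-1.6000, 2.7000, 1.5000)
τ = (0.1200, -0.1600, -0.1500)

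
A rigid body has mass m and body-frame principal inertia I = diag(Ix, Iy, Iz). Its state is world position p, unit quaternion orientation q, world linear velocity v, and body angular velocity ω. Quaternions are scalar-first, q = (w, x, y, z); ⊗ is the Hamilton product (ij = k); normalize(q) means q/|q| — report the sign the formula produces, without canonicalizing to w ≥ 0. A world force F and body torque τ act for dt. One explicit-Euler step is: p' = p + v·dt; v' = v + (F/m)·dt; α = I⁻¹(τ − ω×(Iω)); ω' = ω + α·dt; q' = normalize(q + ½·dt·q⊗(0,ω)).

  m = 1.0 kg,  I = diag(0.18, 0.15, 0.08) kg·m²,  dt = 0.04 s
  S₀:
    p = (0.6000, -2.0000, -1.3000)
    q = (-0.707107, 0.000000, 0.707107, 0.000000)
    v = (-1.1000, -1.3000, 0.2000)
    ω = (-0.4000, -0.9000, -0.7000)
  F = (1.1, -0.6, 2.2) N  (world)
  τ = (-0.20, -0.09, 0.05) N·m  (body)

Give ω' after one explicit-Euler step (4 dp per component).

ω×(Iω) gyroscopic = (-0.0441, 0.0280, -0.0108)
α = I⁻¹(τ − ω×Iω) = (-0.8661, -0.7867, 0.7600)
new body rate ω' = (-0.4346, -0.9315, -0.6696)

ω' = (-0.4346, -0.9315, -0.6696)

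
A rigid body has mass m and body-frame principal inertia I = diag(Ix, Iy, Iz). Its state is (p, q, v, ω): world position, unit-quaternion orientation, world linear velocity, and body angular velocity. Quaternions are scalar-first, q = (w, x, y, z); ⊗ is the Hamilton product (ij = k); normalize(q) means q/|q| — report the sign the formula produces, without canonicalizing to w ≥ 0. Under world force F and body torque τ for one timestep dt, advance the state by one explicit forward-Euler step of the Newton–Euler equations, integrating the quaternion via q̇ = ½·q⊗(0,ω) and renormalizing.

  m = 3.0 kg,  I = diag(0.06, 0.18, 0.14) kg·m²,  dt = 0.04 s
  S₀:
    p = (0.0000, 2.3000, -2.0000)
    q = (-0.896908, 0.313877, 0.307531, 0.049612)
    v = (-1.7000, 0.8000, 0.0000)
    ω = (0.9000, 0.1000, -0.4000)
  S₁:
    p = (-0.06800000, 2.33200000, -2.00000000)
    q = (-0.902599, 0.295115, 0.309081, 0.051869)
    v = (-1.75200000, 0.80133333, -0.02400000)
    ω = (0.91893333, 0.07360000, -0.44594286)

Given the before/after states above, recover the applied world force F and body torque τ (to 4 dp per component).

rate change Δω = (0.01893333, -0.02640000, -0.04594286)
applied torque τ = (0.0300, -0.0900, -0.1500)
Δv = v₁−v₀ = (-0.05200000, 0.00133333, -0.02400000)
m·(v₁−v₀)/dt = (-3.9000, 0.1000, -1.8000)

F = (-3.9000, 0.1000, -1.8000)
τ = (0.0300, -0.0900, -0.1500)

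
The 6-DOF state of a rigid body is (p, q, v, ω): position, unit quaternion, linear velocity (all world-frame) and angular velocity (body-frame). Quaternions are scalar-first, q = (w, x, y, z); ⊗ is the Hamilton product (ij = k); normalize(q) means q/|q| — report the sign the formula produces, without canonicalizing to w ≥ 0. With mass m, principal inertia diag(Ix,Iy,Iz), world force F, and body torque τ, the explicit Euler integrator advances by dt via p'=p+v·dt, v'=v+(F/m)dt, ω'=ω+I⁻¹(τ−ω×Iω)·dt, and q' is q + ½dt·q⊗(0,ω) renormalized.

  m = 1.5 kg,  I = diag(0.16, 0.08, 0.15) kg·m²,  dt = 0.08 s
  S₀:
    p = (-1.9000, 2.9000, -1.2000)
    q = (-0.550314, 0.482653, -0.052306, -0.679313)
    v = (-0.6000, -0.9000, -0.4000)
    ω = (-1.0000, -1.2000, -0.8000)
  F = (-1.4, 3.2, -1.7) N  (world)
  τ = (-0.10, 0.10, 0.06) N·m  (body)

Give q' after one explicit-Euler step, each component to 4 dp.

q' = (-0.5539, 0.4726, 0.0167, -0.6853)

Hamilton product q⊗(0,ω) = (-0.1235646, -0.2230168, 1.7258122, -0.1912384)
q + ½dt·q⊗(0,ω), renormalized = (-0.5539, 0.4726, 0.0167, -0.6853)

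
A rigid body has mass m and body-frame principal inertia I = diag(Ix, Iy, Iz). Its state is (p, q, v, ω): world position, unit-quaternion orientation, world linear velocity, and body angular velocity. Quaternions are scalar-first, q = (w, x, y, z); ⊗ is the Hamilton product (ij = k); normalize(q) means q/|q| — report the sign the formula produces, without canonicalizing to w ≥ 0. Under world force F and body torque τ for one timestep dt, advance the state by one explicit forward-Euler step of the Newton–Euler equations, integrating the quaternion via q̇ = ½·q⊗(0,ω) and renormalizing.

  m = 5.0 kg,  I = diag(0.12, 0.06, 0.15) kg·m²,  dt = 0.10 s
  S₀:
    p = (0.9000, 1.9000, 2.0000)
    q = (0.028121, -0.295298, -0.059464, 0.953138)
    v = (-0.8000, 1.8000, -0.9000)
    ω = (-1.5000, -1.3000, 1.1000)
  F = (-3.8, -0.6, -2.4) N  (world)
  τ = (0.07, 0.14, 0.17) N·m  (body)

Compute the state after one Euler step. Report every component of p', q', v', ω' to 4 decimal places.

precession coupling ω×(Iω) = (-0.1287, 0.0495, -0.1170)
(τ − ω×Iω)/I = (1.6558, 1.5083, 1.9133)
ω + α·dt = (-1.3344, -1.1492, 1.2913)
2q̇ = q⊗(0,ω) = (-1.5687020, 1.1314875, -1.1414365, 0.3256245)
q' = normalize(q + ½dt·q⊗(0,ω)) = (-0.0500, -0.2372, -0.1158, 0.9632)
p' = p + v·dt = (0.8200, 2.0800, 1.9100)
v + (F/m)dt = (-0.8760, 1.7880, -0.9480)

p' = (0.8200, 2.0800, 1.9100)
q' = (-0.0500, -0.2372, -0.1158, 0.9632)
v' = (-0.8760, 1.7880, -0.9480)
ω' = (-1.3344, -1.1492, 1.2913)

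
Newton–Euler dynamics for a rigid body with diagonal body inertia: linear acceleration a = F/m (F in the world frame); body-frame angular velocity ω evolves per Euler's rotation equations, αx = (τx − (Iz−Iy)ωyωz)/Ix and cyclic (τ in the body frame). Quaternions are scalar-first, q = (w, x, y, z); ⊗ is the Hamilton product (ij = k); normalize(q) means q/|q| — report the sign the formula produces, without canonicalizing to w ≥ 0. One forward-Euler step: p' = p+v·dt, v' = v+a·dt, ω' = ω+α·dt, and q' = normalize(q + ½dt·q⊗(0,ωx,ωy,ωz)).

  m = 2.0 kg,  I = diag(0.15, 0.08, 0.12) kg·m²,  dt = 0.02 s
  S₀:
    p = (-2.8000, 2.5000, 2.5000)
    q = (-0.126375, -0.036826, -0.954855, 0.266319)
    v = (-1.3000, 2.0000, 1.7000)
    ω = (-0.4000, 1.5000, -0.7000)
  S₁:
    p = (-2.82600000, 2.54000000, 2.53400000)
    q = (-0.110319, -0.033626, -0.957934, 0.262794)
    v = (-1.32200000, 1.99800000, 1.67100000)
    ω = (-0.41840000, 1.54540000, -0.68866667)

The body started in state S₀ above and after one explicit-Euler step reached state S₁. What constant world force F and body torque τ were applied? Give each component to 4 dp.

F = (-2.2000, -0.2000, -2.9000)
τ = (-0.1800, 0.1900, 0.1100)

Δv = v₁−v₀ = (-0.02200000, -0.00200000, -0.02900000)
m·(v₁−v₀)/dt = (-2.2000, -0.2000, -2.9000)
rate change Δω = (-0.01840000, 0.04540000, 0.01133333)
I·α + gyro = (-0.1800, 0.1900, 0.1100)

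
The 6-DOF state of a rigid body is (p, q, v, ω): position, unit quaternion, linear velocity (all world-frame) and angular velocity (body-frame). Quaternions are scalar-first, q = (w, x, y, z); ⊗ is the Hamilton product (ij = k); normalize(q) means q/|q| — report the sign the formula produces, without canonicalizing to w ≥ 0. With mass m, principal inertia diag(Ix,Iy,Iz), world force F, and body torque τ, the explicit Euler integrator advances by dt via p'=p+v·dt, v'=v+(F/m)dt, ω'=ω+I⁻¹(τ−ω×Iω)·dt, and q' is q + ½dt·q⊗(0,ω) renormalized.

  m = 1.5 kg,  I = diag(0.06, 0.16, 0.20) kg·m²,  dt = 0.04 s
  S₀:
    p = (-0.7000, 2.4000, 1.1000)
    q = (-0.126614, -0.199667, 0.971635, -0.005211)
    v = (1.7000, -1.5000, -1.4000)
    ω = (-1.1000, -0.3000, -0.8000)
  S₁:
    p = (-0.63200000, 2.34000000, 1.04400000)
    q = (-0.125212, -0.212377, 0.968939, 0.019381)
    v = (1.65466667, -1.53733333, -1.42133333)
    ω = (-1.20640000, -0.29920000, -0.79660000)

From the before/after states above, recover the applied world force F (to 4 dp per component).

Δv = v₁−v₀ = (-0.04533333, -0.03733333, -0.02133333)
applied force F = (-1.7000, -1.4000, -0.8000)

F = (-1.7000, -1.4000, -0.8000)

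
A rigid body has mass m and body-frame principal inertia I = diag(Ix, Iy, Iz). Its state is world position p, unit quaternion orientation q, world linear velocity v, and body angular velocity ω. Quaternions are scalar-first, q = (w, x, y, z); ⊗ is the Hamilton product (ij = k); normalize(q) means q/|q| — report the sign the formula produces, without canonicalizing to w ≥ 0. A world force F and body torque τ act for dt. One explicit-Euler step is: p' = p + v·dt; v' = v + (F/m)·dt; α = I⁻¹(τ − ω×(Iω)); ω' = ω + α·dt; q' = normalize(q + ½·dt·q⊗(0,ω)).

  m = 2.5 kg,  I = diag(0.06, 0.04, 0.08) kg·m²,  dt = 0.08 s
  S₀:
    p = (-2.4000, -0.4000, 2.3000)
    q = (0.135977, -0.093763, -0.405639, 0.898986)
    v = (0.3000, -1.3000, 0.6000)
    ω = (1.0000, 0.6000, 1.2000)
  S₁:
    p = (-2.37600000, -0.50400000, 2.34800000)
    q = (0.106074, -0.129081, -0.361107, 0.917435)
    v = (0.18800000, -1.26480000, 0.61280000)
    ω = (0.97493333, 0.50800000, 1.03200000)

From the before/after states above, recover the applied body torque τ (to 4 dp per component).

τ = (0.0100, -0.0700, -0.1800)

ω₁ − ω₀ = (-0.02506667, -0.09200000, -0.16800000)
τ = I·(Δω/dt) + ω₀×(Iω₀) = (0.0100, -0.0700, -0.1800)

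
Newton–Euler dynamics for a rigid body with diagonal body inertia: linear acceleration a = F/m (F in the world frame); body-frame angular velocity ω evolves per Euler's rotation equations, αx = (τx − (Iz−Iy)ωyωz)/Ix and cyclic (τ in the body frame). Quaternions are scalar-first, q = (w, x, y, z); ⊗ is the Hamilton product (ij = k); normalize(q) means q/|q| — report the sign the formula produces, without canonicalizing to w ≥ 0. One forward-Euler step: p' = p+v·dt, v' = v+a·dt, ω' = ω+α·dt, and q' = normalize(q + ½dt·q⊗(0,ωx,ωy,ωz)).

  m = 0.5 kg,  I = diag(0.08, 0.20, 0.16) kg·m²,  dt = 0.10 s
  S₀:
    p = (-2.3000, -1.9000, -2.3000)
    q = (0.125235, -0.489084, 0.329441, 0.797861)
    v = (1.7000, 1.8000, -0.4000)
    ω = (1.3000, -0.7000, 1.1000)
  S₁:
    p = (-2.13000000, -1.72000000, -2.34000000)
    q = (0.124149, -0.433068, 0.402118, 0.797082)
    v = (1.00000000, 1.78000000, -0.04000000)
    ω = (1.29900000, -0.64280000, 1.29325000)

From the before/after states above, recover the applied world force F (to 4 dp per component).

F = (-3.5000, -0.1000, 1.8000)

v₁ − v₀ = (-0.70000000, -0.02000000, 0.36000000)
applied force F = (-3.5000, -0.1000, 1.8000)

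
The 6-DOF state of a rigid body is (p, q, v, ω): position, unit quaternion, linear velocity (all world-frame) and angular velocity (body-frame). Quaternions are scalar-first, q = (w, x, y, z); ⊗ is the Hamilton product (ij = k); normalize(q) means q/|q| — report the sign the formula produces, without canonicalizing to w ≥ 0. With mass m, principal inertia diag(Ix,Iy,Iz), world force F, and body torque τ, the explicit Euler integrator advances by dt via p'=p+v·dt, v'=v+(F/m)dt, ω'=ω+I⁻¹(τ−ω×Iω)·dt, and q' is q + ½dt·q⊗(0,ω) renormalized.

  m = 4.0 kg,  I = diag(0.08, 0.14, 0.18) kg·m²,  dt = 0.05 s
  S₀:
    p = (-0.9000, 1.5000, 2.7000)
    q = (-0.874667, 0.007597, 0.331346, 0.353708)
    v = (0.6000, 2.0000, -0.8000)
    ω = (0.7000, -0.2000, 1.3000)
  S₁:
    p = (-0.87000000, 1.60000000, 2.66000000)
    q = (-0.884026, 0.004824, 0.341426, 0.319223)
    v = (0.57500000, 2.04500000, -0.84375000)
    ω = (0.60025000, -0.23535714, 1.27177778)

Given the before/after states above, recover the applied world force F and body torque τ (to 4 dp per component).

F = (-2.0000, 3.6000, -3.5000)
τ = (-0.1700, -0.1900, -0.1100)

ω₁ − ω₀ = (-0.09975000, -0.03535714, -0.02822222)
I·α + gyro = (-0.1700, -0.1900, -0.1100)
v₁ − v₀ = (-0.02500000, 0.04500000, -0.04375000)
F = m·Δv/dt = (-2.0000, 3.6000, -3.5000)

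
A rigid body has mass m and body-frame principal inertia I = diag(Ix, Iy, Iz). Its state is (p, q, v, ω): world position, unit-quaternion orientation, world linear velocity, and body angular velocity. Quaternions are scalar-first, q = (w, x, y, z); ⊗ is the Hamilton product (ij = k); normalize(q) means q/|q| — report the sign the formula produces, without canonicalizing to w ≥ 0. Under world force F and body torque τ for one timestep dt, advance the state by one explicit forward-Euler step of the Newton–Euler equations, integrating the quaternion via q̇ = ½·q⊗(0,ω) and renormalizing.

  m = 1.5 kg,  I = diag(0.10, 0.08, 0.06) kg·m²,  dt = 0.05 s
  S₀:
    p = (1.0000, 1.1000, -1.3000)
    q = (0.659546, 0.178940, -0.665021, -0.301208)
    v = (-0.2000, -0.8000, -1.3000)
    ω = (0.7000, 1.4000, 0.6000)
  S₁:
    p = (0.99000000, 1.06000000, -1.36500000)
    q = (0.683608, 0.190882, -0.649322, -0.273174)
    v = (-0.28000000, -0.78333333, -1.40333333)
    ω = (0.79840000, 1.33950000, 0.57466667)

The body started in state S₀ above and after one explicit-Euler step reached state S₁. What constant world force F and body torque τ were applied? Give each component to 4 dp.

F = (-2.4000, 0.5000, -3.1000)
τ = (0.1800, -0.0800, -0.0500)

ω₁ − ω₀ = (0.09840000, -0.06050000, -0.02533333)
gyro term ω₀×Iω₀ = (-0.0168, 0.0168, -0.0196)
I·α + gyro = (0.1800, -0.0800, -0.0500)
velocity change Δv = (-0.08000000, 0.01666667, -0.10333333)
F = m·Δv/dt = (-2.4000, 0.5000, -3.1000)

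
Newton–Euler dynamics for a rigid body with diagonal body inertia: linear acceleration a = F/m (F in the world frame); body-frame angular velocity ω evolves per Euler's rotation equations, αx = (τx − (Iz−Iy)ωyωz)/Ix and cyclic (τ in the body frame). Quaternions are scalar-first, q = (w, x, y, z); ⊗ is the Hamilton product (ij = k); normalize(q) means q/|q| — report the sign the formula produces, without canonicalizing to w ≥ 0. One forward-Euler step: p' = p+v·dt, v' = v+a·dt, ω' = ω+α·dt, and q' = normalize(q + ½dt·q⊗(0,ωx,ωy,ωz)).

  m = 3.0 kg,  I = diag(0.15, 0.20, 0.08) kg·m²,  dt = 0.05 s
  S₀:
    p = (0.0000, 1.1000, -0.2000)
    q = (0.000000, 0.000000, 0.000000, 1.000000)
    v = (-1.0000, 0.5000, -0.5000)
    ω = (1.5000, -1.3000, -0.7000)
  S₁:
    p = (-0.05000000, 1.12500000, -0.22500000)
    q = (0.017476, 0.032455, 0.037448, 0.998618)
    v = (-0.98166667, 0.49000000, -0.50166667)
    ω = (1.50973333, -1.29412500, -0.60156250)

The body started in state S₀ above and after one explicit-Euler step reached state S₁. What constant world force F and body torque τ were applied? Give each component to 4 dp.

F = (1.1000, -0.6000, -0.1000)
τ = (-0.0800, -0.0500, 0.0600)

v₁ − v₀ = (0.01833333, -0.01000000, -0.00166667)
applied force F = (1.1000, -0.6000, -0.1000)
ω₁ − ω₀ = (0.00973333, 0.00587500, 0.09843750)
gyro term ω₀×Iω₀ = (-0.1092, -0.0735, -0.0975)
applied torque τ = (-0.0800, -0.0500, 0.0600)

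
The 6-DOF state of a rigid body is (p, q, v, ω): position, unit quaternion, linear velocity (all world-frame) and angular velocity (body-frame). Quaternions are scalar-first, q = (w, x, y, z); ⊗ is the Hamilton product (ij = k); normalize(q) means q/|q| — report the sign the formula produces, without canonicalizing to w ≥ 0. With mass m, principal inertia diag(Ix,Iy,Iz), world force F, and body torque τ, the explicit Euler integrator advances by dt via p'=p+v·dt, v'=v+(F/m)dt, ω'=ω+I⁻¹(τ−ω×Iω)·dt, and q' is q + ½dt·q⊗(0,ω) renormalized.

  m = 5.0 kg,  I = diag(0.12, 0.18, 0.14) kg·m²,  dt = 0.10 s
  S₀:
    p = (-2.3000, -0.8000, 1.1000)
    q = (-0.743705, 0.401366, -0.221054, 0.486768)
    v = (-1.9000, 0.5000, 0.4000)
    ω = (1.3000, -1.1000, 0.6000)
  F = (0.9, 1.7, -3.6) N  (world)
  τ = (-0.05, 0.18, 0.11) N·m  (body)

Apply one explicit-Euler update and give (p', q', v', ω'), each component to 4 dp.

ω×(Iω) gyroscopic = (0.0264, -0.0156, -0.0858)
angular accel α = (-0.6367, 1.0867, 1.3986)
ω' = ω + α·dt = (1.2363, -0.9913, 0.7399)
Hamilton product q⊗(0,ω) = (-1.0569960, -0.5640041, 1.2100543, -0.6003554)
updated quaternion q' = (-0.7933, 0.3717, -0.1599, 0.4549)
a = (0.1800, 0.3400, -0.7200)
new position p' = (-2.4900, -0.7500, 1.1400)
v' = v + a·dt = (-1.8820, 0.5340, 0.3280)

p' = (-2.4900, -0.7500, 1.1400)
q' = (-0.7933, 0.3717, -0.1599, 0.4549)
v' = (-1.8820, 0.5340, 0.3280)
ω' = (1.2363, -0.9913, 0.7399)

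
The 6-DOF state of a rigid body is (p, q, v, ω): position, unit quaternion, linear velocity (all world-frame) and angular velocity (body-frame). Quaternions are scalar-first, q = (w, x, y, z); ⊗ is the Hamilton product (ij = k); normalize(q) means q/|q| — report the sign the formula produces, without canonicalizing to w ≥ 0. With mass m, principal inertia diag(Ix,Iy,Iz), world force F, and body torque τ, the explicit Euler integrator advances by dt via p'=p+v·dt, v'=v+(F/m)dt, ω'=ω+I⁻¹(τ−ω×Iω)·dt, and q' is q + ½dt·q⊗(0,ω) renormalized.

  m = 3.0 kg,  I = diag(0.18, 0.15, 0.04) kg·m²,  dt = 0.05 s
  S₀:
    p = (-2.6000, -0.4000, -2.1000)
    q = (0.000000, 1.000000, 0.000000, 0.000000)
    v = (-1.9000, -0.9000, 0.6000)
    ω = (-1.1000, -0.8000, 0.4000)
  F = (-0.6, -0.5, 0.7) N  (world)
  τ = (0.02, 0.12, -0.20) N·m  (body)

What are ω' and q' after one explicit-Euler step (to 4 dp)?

α = I⁻¹(τ − ω×Iω) = (-0.0844, 1.2107, -4.3400)
new body rate ω' = (-1.1042, -0.7395, 0.1830)
2q̇ = q⊗(0,ω) = (1.1000000, 0.0000000, -0.4000000, -0.8000000)
q' = normalize(q + ½dt·q⊗(0,ω)) = (0.0275, 0.9994, -0.0100, -0.0200)

ω' = (-1.1042, -0.7395, 0.1830)
q' = (0.0275, 0.9994, -0.0100, -0.0200)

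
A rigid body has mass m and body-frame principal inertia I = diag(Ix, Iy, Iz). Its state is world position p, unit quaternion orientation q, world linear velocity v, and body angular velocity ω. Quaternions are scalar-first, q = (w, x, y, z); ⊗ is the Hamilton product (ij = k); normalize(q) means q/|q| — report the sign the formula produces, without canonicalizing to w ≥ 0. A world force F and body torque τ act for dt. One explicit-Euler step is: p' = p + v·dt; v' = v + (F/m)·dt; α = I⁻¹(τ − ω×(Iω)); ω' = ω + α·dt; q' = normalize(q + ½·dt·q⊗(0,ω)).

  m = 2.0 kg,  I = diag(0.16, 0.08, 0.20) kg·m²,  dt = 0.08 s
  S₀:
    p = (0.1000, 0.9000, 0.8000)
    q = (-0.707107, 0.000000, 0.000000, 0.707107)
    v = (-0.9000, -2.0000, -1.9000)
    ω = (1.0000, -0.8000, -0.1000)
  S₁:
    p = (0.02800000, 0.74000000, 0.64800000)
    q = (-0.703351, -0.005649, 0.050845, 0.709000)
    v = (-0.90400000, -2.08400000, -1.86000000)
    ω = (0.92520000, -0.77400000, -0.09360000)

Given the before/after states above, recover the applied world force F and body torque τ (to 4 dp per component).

Δv = v₁−v₀ = (-0.00400000, -0.08400000, 0.04000000)
applied force F = (-0.1000, -2.1000, 1.0000)
ω₁ − ω₀ = (-0.07480000, 0.02600000, 0.00640000)
precession coupling = (0.0096, 0.0040, 0.0640)
τ = I·(Δω/dt) + ω₀×(Iω₀) = (-0.1400, 0.0300, 0.0800)

F = (-0.1000, -2.1000, 1.0000)
τ = (-0.1400, 0.0300, 0.0800)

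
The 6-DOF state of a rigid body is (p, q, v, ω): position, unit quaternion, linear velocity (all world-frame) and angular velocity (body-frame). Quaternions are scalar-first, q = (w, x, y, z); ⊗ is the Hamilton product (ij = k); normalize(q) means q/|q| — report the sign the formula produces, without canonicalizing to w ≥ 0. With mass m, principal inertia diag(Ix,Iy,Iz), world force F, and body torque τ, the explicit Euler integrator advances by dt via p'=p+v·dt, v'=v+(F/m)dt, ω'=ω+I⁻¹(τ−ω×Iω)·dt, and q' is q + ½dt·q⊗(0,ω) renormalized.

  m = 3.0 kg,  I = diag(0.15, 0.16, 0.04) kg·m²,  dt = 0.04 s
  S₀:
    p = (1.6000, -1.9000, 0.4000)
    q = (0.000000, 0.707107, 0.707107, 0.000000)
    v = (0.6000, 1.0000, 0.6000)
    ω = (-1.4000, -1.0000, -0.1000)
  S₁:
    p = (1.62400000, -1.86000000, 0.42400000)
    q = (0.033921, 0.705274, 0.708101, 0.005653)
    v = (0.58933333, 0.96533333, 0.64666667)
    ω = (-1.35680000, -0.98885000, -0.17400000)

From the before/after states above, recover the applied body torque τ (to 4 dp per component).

τ = (0.1500, 0.0600, -0.0600)

rate change Δω = (0.04320000, 0.01115000, -0.07400000)
ω₀×(Iω₀) = (-0.0120, 0.0154, 0.0140)
I·α + gyro = (0.1500, 0.0600, -0.0600)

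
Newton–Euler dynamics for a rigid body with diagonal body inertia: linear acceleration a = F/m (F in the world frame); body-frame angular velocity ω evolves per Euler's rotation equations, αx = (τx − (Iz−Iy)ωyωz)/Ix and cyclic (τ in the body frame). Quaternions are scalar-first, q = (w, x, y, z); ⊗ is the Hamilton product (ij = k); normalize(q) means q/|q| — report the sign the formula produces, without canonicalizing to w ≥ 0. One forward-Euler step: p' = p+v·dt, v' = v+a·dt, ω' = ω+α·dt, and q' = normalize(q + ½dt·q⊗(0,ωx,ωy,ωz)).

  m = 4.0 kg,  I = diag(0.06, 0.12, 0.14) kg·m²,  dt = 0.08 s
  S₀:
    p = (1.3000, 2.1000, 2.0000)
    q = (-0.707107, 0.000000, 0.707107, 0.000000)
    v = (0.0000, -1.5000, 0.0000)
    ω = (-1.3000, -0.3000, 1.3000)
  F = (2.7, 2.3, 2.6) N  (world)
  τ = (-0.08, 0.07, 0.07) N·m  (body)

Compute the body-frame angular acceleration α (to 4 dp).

gyro term ω×Iω = (-0.0078, 0.1352, 0.0234)
α = I⁻¹(τ − ω×Iω) = (-1.2033, -0.5433, 0.3329)

α = (-1.2033, -0.5433, 0.3329)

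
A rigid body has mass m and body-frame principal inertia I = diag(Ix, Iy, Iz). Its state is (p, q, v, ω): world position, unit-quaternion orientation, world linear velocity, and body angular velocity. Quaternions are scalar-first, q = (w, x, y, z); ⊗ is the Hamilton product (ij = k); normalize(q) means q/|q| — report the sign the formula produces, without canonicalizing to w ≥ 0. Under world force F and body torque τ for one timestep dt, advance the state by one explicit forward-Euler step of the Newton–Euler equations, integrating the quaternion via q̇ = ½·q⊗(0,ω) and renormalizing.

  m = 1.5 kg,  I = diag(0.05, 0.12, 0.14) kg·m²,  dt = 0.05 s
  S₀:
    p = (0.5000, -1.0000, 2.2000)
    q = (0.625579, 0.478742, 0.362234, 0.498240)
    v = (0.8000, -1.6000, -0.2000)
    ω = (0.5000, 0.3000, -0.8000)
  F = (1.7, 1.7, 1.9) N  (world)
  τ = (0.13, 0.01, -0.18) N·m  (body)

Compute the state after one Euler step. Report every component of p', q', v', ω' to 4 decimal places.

p' = (0.5400, -1.0800, 2.1900)
q' = (0.6267, 0.4754, 0.3826, 0.4846)
v' = (0.8567, -1.5433, -0.1367)
ω' = (0.6348, 0.2892, -0.8680)

a = (1.1333, 1.1333, 1.2667)
p' = p + v·dt = (0.5400, -1.0800, 2.1900)
new velocity v' = (0.8567, -1.5433, -0.1367)
α = I⁻¹(τ − ω×Iω) = (2.6960, -0.2167, -1.3607)
ω' = ω + α·dt = (0.6348, 0.2892, -0.8680)
2q̇ = q⊗(0,ω) = (0.0505508, -0.1264697, 0.8197873, -0.5379576)
updated quaternion q' = (0.6267, 0.4754, 0.3826, 0.4846)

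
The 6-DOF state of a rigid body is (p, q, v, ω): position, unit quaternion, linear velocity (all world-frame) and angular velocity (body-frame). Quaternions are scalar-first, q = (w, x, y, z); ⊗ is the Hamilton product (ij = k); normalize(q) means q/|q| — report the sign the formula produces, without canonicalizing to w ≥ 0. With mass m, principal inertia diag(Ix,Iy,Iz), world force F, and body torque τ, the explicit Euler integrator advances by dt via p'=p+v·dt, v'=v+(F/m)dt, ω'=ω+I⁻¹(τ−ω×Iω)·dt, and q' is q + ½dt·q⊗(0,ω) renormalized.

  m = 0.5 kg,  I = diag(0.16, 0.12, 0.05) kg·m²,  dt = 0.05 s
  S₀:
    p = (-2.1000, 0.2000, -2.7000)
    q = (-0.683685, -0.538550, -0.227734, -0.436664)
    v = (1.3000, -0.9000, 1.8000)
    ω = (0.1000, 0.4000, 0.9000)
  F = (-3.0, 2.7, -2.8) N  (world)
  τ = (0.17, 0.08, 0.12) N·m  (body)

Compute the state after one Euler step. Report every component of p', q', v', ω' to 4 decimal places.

a = F/m = (-6.0000, 5.4000, -5.6000)
p' = p + v·dt = (-2.0350, 0.1550, -2.6100)
new velocity v' = (1.0000, -0.6300, 1.5200)
ω×(Iω) gyroscopic = (-0.0252, 0.0099, -0.0016)
α = I⁻¹(τ − ω×Iω) = (1.2200, 0.5842, 2.4320)
new body rate ω' = (0.1610, 0.4292, 1.0216)
q⊗(0,ω) = (0.5379462, -0.0986635, 0.1675546, -0.8079631)
q + ½dt·q⊗(0,ω), renormalized = (-0.6700, -0.5409, -0.2235, -0.4567)

p' = (-2.0350, 0.1550, -2.6100)
q' = (-0.6700, -0.5409, -0.2235, -0.4567)
v' = (1.0000, -0.6300, 1.5200)
ω' = (0.1610, 0.4292, 1.0216)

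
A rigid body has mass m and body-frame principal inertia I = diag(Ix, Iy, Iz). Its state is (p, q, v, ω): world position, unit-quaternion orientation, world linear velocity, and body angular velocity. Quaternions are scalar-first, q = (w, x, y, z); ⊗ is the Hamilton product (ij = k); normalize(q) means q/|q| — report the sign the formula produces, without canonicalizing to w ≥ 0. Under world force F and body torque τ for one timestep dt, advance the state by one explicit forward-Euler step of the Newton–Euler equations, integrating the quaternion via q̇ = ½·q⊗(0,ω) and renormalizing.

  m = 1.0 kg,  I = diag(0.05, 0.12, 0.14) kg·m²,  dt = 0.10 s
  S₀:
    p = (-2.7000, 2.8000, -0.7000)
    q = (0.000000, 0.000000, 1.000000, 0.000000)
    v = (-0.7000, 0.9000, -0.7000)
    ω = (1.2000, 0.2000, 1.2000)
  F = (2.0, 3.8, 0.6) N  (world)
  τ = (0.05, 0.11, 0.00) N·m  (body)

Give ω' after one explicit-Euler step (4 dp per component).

precession coupling ω×(Iω) = (0.0048, -0.1296, 0.0168)
α = I⁻¹(τ − ω×Iω) = (0.9040, 1.9967, -0.1200)
new body rate ω' = (1.2904, 0.3997, 1.1880)

ω' = (1.2904, 0.3997, 1.1880)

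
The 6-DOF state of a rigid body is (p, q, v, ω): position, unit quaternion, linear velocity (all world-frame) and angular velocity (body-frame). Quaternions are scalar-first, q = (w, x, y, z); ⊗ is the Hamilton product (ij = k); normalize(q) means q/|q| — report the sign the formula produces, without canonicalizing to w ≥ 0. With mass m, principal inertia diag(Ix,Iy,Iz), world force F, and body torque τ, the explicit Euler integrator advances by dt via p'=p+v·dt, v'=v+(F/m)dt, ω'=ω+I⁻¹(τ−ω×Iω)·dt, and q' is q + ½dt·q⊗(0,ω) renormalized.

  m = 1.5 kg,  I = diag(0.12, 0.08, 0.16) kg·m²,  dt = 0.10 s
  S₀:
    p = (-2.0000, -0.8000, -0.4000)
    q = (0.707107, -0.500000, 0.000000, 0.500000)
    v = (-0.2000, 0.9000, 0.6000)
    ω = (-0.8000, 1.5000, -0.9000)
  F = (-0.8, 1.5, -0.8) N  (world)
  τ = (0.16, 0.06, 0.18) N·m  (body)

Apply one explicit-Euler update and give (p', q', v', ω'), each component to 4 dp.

p + v·dt = (-2.0200, -0.7100, -0.3400)
new velocity v' = (-0.2533, 1.0000, 0.5467)
(τ − ω×Iω)/I = (2.2333, 1.1100, 0.8250)
new body rate ω' = (-0.5767, 1.6110, -0.8175)
q⊗(0,ω) = (0.0500000, -1.3156856, 0.2106605, -1.3863963)
q' = normalize(q + ½dt·q⊗(0,ω)) = (0.7063, -0.5632, 0.0105, 0.4287)

p' = (-2.0200, -0.7100, -0.3400)
q' = (0.7063, -0.5632, 0.0105, 0.4287)
v' = (-0.2533, 1.0000, 0.5467)
ω' = (-0.5767, 1.6110, -0.8175)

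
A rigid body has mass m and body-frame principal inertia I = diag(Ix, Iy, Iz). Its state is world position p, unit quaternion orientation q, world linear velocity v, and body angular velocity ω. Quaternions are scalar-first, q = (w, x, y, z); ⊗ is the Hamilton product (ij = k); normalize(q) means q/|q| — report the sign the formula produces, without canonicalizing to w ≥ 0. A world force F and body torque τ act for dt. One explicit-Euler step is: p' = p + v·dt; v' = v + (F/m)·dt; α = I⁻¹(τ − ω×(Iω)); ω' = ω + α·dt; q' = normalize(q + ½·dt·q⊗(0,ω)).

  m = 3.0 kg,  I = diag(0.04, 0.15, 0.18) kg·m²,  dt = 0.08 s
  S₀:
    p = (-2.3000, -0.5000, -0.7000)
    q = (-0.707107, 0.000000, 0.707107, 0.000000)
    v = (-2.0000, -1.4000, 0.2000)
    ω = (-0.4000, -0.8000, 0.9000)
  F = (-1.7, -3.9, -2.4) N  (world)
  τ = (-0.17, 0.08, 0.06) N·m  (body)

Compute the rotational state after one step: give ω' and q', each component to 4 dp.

precession coupling ω×(Iω) = (-0.0216, 0.0504, 0.0352)
α = I⁻¹(τ − ω×Iω) = (-3.7100, 0.1973, 0.1378)
ω + α·dt = (-0.6968, -0.7842, 0.9110)
Hamilton product q⊗(0,ω) = (0.5656856, 0.9192391, 0.5656856, -0.3535535)
q + ½dt·q⊗(0,ω), renormalized = (-0.6836, 0.0367, 0.7288, -0.0141)

ω' = (-0.6968, -0.7842, 0.9110)
q' = (-0.6836, 0.0367, 0.7288, -0.0141)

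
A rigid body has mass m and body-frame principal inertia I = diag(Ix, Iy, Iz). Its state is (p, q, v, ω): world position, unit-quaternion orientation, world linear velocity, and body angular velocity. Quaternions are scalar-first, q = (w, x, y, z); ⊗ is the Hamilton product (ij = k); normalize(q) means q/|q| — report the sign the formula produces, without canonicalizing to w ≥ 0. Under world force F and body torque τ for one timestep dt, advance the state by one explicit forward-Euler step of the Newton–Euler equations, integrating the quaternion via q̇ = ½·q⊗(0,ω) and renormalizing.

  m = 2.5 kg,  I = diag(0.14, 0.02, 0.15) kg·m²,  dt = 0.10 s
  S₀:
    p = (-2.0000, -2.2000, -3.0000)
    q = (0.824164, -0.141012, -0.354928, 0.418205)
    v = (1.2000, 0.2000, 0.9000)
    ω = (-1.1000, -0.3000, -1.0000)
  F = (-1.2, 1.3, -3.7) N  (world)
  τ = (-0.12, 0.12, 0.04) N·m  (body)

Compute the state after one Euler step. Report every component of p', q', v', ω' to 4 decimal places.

p' = (-1.8800, -2.1800, -2.9100)
q' = (0.8296, -0.1619, -0.3962, 0.3586)
v' = (1.1520, 0.2520, 0.7520)
ω' = (-1.2136, 0.3550, -0.9469)

α = I⁻¹(τ − ω×Iω) = (-1.1357, 6.5500, 0.5307)
ω + α·dt = (-1.2136, 0.3550, -0.9469)
q⊗(0,ω) = (0.1566134, -0.4261909, -0.8482867, -1.1722812)
q + ½dt·q⊗(0,ω), renormalized = (0.8296, -0.1619, -0.3962, 0.3586)
p + v·dt = (-1.8800, -2.1800, -2.9100)
new velocity v' = (1.1520, 0.2520, 0.7520)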